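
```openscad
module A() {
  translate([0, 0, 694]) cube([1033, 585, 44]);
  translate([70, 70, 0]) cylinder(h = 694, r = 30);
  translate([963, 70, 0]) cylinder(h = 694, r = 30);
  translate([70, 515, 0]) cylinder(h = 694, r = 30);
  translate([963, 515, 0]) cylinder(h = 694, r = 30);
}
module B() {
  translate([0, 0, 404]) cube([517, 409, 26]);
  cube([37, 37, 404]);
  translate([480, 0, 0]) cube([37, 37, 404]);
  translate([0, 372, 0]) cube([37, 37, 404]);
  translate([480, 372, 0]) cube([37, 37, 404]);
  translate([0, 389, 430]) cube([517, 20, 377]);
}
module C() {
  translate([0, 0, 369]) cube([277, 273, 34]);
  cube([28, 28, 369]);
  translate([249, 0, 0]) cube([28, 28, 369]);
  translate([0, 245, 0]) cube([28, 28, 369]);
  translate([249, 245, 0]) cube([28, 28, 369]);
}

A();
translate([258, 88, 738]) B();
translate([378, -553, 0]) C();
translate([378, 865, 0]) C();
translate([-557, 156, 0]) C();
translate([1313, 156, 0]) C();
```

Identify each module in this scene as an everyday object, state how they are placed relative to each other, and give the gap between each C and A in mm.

A is a table. B is a chair. C is a stool. The chair is on top of the table, centred. Four stools sit around the table at the −y, +y, −x, +x sides. The gap between each stool and the table is 280 mm.

Each stool's nearest face is 280 mm from the table's bounding box.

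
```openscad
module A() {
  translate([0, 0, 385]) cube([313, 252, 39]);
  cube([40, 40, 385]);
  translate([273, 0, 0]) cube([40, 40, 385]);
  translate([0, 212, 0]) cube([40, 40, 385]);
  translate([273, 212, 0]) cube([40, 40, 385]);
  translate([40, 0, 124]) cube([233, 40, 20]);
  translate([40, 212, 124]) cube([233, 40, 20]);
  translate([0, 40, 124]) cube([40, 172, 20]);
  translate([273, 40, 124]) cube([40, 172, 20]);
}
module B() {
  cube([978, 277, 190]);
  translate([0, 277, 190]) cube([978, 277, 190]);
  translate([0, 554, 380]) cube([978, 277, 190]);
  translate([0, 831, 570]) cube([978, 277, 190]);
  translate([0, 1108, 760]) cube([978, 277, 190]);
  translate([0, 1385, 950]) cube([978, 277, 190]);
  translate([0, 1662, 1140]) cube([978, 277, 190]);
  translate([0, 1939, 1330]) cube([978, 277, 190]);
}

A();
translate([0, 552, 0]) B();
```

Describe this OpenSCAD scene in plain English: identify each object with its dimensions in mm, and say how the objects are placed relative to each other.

A is a four-legged stool. The seat is a 313×252×39 mm slab whose top surface is at z = 424 mm; four square legs, each 40×40 mm in cross-section, run from the floor (z = 0) to the underside of the seat, each flush with a corner of the seat. Four stretchers, 40 mm wide and 20 mm tall, connect adjacent legs with their undersides at z = 124 mm, each running between the inner faces of the legs it joins and aligned with the legs' outer faces on the other axis.

B is a run of 8 identical solid stair steps. Each tread is 978×277 mm and each step block is 190 mm high. Step 1 rests on the floor; step k is offset from step 1 by (k−1)×277 mm in y and (k−1)×190 mm in z.

The staircase is on the floor beside the stool on its +y side.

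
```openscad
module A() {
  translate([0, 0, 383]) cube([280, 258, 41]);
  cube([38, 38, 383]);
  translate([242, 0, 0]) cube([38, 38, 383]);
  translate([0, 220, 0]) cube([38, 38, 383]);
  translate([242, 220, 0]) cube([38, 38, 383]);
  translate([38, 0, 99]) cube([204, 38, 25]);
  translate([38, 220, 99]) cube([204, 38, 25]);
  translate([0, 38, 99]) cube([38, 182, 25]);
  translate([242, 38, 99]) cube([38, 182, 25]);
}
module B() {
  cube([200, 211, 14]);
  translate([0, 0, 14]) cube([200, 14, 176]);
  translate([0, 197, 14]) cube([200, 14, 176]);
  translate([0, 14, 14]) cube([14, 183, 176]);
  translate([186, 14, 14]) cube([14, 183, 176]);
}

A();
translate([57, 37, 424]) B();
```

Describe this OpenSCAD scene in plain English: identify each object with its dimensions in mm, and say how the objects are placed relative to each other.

A is a four-legged stool. The seat is 280×258 mm, 41 mm thick, top at z = 424 mm. It stands on four square legs, each 38×38 mm in cross-section, from z = 0 to the seat underside, each flush with a corner of the seat. Four stretchers, 38 mm wide and 25 mm tall, connect adjacent legs with their undersides at z = 99 mm, each running between the inner faces of the legs it joins and aligned with the legs' outer faces on the other axis.

B is an open-topped rectangular box: outside dimensions 200×211×190 mm, with a uniform wall and base thickness of 14 mm. The base is a full 200×211 slab on the floor; four walls sit on top of the base. The front and back walls (the −y and +y sides) span the full width; the two side walls fit between them.

The open box is on top of the stool.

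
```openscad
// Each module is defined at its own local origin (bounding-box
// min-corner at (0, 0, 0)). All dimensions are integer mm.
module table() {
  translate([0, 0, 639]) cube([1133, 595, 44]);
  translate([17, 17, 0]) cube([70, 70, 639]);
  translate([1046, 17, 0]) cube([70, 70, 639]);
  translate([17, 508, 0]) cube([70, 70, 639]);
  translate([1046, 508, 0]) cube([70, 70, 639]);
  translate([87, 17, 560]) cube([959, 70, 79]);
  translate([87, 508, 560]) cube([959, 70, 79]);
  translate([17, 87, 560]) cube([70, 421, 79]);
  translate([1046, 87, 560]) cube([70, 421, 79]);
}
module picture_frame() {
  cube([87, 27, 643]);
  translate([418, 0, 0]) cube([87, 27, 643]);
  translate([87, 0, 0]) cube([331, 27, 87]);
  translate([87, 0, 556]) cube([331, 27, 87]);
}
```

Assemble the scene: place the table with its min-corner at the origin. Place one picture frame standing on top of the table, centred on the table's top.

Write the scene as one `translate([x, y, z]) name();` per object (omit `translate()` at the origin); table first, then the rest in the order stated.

table();
translate([314, 284, 683]) picture_frame();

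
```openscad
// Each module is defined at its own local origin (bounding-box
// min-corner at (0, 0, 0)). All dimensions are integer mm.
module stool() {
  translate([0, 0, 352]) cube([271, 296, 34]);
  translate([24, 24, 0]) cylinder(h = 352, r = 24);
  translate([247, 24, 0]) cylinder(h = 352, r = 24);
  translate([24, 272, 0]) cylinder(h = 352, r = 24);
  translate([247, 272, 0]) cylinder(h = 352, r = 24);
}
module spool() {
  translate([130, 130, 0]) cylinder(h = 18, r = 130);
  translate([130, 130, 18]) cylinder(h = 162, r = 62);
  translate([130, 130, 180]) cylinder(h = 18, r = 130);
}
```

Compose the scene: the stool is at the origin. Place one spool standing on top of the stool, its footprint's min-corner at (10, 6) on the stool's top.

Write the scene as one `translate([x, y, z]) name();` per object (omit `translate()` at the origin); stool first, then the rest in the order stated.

stool();
translate([10, 6, 386]) spool();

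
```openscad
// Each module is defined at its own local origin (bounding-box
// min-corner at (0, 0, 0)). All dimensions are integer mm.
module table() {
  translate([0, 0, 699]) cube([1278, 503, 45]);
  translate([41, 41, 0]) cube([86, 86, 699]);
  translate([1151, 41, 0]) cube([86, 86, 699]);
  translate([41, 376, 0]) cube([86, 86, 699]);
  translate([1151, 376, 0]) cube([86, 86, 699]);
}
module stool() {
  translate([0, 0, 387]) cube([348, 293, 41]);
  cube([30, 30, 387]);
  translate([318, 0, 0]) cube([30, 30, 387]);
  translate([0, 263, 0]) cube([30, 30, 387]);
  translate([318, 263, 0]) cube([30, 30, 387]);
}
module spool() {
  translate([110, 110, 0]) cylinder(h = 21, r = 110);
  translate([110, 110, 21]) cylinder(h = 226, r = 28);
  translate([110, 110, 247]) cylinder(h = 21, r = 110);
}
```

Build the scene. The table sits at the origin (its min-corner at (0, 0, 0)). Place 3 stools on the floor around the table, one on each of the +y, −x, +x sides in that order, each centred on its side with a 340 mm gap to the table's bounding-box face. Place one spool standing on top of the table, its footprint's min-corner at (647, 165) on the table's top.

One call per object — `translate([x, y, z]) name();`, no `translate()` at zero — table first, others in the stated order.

table();
translate([465, 843, 0]) stool();
translate([-688, 105, 0]) stool();
translate([1618, 105, 0]) stool();
translate([647, 165, 744]) spool();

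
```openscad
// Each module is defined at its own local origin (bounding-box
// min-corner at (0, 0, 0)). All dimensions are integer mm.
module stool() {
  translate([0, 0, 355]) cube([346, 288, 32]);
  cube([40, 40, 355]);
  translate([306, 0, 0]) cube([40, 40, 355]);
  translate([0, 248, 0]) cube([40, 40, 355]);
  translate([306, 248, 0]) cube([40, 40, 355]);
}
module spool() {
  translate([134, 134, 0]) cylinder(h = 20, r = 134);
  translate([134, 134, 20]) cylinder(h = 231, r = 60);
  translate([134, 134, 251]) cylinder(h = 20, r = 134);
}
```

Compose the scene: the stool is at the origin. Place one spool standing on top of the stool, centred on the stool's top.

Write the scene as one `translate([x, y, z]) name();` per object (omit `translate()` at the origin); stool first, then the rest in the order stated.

stool();
translate([39, 10, 387]) spool();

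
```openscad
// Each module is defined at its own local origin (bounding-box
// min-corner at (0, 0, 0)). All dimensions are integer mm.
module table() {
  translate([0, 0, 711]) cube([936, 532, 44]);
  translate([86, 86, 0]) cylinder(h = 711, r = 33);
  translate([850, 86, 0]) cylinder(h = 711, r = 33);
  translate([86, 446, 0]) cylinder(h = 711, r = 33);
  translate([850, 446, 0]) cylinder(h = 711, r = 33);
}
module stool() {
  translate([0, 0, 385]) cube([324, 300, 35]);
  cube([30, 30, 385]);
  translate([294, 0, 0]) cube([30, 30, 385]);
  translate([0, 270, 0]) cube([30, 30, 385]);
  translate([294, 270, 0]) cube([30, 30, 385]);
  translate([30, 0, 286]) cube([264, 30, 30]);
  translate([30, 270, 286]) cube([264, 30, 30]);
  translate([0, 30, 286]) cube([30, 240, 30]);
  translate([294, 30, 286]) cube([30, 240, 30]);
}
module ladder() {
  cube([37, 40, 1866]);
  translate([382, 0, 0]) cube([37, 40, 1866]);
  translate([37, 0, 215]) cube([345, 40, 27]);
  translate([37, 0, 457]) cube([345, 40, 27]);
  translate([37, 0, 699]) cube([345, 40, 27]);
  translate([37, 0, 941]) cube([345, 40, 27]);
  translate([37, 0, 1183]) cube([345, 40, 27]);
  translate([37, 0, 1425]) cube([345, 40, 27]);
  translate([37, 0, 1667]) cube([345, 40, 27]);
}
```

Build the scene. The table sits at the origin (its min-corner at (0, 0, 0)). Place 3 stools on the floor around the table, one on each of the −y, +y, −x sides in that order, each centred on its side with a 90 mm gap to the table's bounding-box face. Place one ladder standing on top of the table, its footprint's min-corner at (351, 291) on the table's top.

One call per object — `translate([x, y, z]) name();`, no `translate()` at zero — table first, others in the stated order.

table();
translate([306, -390, 0]) stool();
translate([306, 622, 0]) stool();
translate([-414, 116, 0]) stool();
translate([351, 291, 755]) ladder();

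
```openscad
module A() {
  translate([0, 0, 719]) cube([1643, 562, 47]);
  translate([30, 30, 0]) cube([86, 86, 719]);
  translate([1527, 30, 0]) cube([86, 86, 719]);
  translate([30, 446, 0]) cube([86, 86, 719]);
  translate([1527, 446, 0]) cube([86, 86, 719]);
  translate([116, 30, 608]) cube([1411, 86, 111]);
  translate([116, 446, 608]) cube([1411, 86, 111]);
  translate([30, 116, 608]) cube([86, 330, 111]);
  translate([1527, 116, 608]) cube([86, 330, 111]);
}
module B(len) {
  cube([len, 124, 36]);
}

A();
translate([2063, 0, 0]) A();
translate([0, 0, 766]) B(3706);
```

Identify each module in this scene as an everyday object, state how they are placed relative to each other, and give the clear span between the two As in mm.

A is a table. B is a beam. A beam spans the tops of two tables. The clear span between the two tables is 420 mm.

Second table starts at x = 2063; first ends at x = 1643; clear span = 2063 − 1643 = 420 mm.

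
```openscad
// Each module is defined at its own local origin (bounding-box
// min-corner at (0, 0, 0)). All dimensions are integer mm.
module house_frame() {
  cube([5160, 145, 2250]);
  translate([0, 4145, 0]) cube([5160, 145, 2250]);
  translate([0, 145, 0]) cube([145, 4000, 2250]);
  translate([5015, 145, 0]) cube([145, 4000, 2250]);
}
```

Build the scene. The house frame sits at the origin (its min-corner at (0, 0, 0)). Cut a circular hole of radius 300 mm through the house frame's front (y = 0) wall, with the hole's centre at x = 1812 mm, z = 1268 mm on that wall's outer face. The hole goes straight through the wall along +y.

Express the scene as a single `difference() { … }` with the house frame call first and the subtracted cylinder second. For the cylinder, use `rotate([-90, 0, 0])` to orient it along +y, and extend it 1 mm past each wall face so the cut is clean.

difference() {
  house_frame();
  translate([1812, -1, 1268]) rotate([-90, 0, 0]) cylinder(h = 147, r = 300);
}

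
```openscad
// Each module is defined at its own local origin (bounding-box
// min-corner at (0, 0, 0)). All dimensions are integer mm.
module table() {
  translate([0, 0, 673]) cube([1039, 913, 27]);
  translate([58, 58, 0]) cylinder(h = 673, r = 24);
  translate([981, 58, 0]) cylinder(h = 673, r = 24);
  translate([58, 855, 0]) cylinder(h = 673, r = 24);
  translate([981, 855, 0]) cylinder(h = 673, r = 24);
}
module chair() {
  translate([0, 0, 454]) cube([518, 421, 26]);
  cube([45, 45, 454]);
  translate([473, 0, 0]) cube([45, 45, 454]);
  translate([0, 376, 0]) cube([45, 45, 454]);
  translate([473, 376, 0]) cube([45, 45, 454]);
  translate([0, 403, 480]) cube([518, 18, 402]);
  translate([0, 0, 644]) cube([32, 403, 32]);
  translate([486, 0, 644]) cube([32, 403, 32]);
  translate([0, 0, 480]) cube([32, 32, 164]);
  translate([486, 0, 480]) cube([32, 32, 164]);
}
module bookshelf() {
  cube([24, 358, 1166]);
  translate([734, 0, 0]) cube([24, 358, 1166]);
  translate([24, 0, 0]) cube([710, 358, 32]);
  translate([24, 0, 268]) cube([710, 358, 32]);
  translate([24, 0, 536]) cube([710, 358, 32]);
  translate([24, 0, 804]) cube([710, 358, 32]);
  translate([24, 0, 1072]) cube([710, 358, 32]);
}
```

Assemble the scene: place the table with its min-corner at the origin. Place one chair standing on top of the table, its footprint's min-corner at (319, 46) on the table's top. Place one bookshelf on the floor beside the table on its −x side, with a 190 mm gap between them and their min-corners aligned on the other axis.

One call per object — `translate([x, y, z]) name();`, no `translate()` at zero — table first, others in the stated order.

table();
translate([319, 46, 700]) chair();
translate([-948, 0, 0]) bookshelf();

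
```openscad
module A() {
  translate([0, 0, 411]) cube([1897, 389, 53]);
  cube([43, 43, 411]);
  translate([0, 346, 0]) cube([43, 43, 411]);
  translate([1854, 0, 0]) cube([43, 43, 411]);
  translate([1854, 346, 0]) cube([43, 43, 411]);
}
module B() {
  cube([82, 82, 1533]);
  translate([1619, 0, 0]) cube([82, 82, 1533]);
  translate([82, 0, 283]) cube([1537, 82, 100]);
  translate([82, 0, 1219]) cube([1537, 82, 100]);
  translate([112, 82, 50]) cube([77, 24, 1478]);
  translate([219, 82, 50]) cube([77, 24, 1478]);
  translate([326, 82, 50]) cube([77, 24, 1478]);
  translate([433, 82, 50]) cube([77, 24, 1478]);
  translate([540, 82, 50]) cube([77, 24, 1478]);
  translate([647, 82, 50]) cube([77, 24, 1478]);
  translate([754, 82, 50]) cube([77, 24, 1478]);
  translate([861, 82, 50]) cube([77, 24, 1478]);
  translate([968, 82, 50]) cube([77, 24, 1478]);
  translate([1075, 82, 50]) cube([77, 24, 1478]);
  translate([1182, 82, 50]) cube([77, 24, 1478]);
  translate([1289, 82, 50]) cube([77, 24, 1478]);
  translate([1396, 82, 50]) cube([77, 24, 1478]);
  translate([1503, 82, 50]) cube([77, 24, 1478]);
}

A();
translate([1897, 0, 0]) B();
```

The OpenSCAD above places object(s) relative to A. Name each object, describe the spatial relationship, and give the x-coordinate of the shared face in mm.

The bench's +x face and the fence section's −x face are both at x = 1897 mm.

A is a bench. B is a fence section. The fence section is against the bench's +x side, with their −y faces flush. The x-coordinate of the shared face is 1897 mm.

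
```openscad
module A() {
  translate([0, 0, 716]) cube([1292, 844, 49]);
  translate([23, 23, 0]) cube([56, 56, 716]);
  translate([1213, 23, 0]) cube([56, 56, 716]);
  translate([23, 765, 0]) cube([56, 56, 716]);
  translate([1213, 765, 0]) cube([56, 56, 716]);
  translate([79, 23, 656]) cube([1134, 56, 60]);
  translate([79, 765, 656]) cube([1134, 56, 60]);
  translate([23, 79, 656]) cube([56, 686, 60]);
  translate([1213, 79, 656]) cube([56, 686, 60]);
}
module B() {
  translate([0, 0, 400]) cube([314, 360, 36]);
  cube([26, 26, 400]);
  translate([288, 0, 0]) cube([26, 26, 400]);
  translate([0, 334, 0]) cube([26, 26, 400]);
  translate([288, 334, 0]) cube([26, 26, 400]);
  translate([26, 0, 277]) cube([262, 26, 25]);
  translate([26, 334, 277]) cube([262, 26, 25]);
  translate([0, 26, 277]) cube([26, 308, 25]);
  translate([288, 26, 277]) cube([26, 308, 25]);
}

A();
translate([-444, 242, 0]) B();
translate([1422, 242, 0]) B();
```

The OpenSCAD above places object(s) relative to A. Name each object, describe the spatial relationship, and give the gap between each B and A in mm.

A is a table. B is a stool. Two stools sit around the table at the −x, +x sides. The gap between each stool and the table is 130 mm.

Each stool's nearest face is 130 mm from the table's bounding box.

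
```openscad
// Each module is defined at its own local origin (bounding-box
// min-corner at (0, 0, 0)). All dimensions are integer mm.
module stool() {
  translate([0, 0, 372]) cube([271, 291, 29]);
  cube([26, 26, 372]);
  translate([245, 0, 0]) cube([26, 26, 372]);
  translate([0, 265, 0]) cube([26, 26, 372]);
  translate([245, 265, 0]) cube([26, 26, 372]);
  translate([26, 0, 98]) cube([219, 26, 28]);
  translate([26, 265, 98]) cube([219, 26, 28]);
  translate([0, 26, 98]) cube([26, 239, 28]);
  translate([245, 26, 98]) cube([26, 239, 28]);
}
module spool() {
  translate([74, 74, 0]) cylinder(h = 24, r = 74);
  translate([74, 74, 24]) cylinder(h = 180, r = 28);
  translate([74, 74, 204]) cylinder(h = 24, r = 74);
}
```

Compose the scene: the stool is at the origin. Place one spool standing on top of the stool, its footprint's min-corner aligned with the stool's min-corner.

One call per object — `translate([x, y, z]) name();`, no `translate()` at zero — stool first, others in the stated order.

stool();
translate([0, 0, 401]) spool();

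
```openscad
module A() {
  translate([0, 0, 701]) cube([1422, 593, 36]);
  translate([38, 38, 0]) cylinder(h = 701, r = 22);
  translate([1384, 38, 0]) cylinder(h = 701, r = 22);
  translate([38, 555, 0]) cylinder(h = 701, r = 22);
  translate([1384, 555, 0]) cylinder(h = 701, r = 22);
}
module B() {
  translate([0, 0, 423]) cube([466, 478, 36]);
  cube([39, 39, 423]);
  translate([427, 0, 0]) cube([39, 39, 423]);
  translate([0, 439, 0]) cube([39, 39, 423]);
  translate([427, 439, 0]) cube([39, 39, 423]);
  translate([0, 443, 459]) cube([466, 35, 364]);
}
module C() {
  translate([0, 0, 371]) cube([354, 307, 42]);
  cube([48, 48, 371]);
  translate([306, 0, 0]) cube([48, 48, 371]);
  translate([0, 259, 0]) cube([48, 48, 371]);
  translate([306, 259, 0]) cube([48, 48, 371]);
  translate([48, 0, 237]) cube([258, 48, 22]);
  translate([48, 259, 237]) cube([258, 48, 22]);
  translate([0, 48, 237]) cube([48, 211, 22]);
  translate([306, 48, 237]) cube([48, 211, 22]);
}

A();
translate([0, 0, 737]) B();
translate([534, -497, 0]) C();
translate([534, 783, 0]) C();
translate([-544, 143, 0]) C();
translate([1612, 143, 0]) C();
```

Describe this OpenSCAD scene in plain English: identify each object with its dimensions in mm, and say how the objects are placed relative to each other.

A is a table: top 1422 mm (x) × 593 mm (y), 36 mm thick, upper face at z = 737 mm, on four round legs of 44 mm diameter, each leg's bounding box inset 16 mm from the nearest pair of top edges, running from z = 0 to the bottom of the top.

B is a chair. The seat is a 466×478×36 mm slab with its top at z = 459 mm, on four 39×39 mm corner legs (flush with the seat edges, standing on z = 0). A flat backrest 35 mm thick, 364 mm tall, spans the full seat width and rises from the seat top along its +y edge, rear face flush with the rear of the seat.

C is a four-legged stool. The seat is 354×307 mm, 42 mm thick, top at z = 413 mm. It stands on four square legs, each 48×48 mm in cross-section, from z = 0 to the seat underside, each flush with a corner of the seat. Four stretchers, 48 mm wide and 22 mm tall, connect adjacent legs with their undersides at z = 237 mm, each running between the inner faces of the legs it joins and aligned with the legs' outer faces on the other axis.

The chair is on top of the table. Four stools sit around the table at the −y, +y, −x, +x sides.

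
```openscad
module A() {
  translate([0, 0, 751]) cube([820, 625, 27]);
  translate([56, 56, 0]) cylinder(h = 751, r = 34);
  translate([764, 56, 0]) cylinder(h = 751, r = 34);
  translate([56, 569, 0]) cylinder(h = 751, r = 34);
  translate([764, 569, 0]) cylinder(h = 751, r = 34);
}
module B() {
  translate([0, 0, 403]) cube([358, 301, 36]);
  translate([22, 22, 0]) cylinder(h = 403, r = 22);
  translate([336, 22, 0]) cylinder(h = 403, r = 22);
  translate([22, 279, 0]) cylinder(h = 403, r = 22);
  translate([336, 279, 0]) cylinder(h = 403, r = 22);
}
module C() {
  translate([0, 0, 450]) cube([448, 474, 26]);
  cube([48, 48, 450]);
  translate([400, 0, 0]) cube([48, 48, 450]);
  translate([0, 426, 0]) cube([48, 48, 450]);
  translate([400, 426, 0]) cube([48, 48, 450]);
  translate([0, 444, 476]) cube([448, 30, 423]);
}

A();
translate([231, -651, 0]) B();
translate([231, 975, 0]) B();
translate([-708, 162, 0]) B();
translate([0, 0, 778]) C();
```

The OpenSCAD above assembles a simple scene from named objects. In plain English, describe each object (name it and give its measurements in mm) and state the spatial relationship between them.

A is a table with a 820×625 mm rectangular top, 27 mm thick, top surface at z = 778 mm, supported by four round legs of 68 mm diameter, each leg's bounding box inset 22 mm from the nearest pair of top edges, running from the floor.

B is a simple wooden stool: a rectangular seat 358 mm (x) by 301 mm (y), 36 mm thick, top face at z = 439 mm, on four round legs, each 44 mm in diameter. The legs rest on z = 0, each leg's axis is inset half a diameter from the nearest pair of seat edges (so the leg's bounding box is flush with the corner).

C is a chair: 448×474 mm seat, 26 mm thick, top at z = 476 mm, on four 48 mm square corner legs flush with the seat edges. A 30 mm thick backrest slab spans the full seat width, extending 423 mm above the seat top, its back face flush with the seat's +y edge.

Three stools sit around the table at the −y, +y, −x sides. The chair is on top of the table.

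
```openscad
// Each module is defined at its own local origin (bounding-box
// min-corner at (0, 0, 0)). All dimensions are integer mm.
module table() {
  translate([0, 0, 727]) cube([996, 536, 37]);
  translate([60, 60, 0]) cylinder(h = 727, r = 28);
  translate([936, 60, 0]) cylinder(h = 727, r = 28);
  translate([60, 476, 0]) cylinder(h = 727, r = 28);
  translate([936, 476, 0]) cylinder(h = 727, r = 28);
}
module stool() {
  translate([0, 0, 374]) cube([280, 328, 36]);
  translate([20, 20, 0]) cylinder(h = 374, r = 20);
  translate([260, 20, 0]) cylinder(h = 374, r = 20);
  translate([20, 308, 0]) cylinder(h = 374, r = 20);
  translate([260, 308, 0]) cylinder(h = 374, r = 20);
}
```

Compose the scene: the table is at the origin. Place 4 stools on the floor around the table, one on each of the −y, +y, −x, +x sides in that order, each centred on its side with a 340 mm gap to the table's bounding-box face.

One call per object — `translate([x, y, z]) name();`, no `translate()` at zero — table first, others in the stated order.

table();
translate([358, -668, 0]) stool();
translate([358, 876, 0]) stool();
translate([-620, 104, 0]) stool();
translate([1336, 104, 0]) stool();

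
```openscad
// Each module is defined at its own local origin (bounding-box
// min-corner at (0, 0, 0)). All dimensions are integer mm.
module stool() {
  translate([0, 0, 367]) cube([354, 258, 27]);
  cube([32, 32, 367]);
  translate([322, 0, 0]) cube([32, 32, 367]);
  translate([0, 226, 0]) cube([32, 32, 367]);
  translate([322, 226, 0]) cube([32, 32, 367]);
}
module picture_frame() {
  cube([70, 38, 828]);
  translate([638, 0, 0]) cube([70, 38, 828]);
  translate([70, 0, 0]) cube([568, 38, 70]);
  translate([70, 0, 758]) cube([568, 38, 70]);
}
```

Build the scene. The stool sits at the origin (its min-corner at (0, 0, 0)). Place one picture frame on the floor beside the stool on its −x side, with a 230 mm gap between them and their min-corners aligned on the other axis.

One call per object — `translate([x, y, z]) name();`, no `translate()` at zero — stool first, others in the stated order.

stool();
translate([-938, 0, 0]) picture_frame();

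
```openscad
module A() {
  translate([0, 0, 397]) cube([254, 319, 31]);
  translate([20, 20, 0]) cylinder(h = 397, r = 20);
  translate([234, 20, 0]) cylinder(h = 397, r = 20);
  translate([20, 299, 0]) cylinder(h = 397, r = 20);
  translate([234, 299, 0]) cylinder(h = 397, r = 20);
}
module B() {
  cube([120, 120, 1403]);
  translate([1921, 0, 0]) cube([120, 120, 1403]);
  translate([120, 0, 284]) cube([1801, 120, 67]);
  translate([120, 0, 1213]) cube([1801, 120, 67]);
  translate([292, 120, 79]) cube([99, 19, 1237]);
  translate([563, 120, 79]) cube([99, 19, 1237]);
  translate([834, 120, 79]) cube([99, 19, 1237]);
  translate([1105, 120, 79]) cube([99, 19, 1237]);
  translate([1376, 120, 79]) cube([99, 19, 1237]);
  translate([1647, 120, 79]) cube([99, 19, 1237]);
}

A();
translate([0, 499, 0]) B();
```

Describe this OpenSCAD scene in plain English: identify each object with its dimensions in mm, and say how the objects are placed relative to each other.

A is a four-legged stool. The seat is a 254×319×31 mm slab whose top surface is at z = 428 mm; four round legs, each 40 mm in diameter, run from the floor (z = 0) to the underside of the seat, each leg's axis is inset half a diameter from the nearest pair of seat edges (so the leg's bounding box is flush with the corner).

B is a fence section. Two 120×120 mm posts, 1403 mm tall, stand on the floor with a clear span of 1801 mm between their inner faces. Two horizontal rails of 120×67 mm section span the gap between the posts with their undersides at z = 284 mm and z = 1213 mm, flush with the posts' −y face. 6 pickets, each 99 mm wide, 19 mm thick and 1237 mm tall, are fixed to the +y face of the rails with their bottoms at z = 79 mm, evenly spaced across the span with equal gaps (rounded down to the nearest mm) at the −x end and between each pair — any rounding remainder accumulates at the +x end.

The fence section is on the floor beside the stool on its +y side.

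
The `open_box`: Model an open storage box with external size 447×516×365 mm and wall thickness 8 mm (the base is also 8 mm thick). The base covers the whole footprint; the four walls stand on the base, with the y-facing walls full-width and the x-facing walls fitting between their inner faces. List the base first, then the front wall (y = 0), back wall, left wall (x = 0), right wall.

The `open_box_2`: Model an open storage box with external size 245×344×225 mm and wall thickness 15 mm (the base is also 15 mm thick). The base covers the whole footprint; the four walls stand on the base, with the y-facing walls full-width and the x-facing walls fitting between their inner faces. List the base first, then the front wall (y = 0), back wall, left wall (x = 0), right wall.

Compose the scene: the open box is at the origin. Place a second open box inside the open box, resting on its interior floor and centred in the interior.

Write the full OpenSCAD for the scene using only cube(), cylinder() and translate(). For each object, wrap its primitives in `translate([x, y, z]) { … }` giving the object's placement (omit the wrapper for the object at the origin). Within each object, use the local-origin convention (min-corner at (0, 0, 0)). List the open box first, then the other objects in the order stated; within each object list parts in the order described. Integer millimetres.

cube([447, 516, 8]);
translate([0, 0, 8]) cube([447, 8, 357]);
translate([0, 508, 8]) cube([447, 8, 357]);
translate([0, 8, 8]) cube([8, 500, 357]);
translate([439, 8, 8]) cube([8, 500, 357]);
translate([101, 86, 8]) {
  cube([245, 344, 15]);
  translate([0, 0, 15]) cube([245, 15, 210]);
  translate([0, 329, 15]) cube([245, 15, 210]);
  translate([0, 15, 15]) cube([15, 314, 210]);
  translate([230, 15, 15]) cube([15, 314, 210]);
}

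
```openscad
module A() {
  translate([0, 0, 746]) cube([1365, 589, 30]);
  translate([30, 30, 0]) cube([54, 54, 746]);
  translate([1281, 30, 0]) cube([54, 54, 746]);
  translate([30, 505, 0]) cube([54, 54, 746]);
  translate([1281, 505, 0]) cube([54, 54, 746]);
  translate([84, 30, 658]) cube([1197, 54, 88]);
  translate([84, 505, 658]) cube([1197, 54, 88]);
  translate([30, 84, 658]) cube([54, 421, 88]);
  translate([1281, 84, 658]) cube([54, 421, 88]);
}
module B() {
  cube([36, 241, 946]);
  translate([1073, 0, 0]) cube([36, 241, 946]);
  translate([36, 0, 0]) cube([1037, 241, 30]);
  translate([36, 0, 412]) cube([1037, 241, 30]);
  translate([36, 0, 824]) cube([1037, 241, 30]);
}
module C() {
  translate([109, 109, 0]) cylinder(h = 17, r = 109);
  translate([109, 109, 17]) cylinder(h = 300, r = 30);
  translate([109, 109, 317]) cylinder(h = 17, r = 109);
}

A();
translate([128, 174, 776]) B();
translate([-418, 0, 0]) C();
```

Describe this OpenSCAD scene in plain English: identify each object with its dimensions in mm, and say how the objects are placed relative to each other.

A is a rectangular dining table. The top is 1365×589×30 mm with its upper surface at z = 776 mm. It stands on four 54×54 mm square legs, each inset 30 mm from the nearest pair of top edges, running from the floor to the underside of the top. Four apron rails, 54 mm thick and 88 mm tall, run between adjacent legs with their top edges flush with the underside of the top and their outer faces flush with the legs' outer faces.

B is a bookshelf 1109 mm wide overall, 241 mm deep and 946 mm tall. The two sides are 36 mm thick vertical panels. 3 horizontal shelves of 30 mm thickness span between the inner faces of the sides; the lowest shelf sits on the floor and shelves are stacked with a clear vertical gap of 382 mm between each pair.

C is a spool: two coaxial disc flanges of radius 109 mm and thickness 17 mm, joined by a core cylinder of radius 30 mm and height 300 mm. The lower flange rests on z = 0 and the three cylinders share a vertical axis.

The bookshelf is on top of the table, centred. The spool is on the floor beside the table on its −x side.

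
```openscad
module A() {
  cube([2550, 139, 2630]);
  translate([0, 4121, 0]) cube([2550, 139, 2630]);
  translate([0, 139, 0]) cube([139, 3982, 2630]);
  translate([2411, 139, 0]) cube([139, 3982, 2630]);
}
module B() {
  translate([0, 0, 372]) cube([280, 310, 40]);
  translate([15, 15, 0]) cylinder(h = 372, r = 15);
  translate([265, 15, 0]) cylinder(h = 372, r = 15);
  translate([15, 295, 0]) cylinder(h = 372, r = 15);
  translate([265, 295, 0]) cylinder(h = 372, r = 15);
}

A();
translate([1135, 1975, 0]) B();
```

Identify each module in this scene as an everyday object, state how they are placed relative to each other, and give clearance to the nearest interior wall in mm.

A is a house frame. B is a stool. The stool sits inside the house frame, centred. The clearance to the nearest interior wall is 996 mm.

Clearances: x = 996, y = 1836; minimum 996 mm.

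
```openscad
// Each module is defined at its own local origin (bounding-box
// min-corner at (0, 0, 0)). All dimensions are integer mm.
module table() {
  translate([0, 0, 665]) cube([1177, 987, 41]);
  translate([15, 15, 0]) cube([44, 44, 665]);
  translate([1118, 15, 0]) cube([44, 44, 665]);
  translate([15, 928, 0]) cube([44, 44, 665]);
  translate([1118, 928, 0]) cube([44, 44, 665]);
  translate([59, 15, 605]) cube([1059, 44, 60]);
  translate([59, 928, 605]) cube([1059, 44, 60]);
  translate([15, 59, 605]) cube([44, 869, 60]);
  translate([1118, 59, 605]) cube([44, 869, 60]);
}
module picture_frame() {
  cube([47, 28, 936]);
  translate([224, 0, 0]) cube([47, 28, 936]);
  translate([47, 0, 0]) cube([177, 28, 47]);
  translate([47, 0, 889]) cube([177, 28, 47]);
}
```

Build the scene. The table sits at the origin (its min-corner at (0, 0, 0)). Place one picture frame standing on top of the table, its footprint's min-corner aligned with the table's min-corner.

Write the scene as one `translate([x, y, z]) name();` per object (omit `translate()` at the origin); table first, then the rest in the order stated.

table();
translate([0, 0, 706]) picture_frame();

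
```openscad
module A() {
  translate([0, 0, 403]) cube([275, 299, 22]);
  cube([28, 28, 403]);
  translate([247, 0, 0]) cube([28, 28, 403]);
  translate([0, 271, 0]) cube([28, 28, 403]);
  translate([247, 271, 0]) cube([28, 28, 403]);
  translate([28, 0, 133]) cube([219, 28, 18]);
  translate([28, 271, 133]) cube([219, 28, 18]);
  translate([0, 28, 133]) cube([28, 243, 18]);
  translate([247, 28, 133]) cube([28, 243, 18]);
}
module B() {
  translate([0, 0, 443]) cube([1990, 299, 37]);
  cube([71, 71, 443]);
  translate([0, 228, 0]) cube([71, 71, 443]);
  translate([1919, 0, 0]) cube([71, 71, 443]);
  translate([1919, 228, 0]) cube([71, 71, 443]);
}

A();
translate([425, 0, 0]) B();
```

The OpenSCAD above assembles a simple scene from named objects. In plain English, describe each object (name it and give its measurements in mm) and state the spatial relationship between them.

A is a four-legged stool. The seat is 275×299 mm, 22 mm thick, top at z = 425 mm. It stands on four square legs, each 28×28 mm in cross-section, from z = 0 to the seat underside, each flush with a corner of the seat. Four stretchers, 28 mm wide and 18 mm tall, connect adjacent legs with their undersides at z = 133 mm, each running between the inner faces of the legs it joins and aligned with the legs' outer faces on the other axis.

B is a long wooden bench with a 1990 mm (x) × 299 mm (y) seat, 37 mm thick, its top surface 480 mm above the floor. Four 71 mm square legs at the seat corners, flush with the edges, run from z = 0 to the seat underside.

The bench is on the floor beside the stool on its +x side.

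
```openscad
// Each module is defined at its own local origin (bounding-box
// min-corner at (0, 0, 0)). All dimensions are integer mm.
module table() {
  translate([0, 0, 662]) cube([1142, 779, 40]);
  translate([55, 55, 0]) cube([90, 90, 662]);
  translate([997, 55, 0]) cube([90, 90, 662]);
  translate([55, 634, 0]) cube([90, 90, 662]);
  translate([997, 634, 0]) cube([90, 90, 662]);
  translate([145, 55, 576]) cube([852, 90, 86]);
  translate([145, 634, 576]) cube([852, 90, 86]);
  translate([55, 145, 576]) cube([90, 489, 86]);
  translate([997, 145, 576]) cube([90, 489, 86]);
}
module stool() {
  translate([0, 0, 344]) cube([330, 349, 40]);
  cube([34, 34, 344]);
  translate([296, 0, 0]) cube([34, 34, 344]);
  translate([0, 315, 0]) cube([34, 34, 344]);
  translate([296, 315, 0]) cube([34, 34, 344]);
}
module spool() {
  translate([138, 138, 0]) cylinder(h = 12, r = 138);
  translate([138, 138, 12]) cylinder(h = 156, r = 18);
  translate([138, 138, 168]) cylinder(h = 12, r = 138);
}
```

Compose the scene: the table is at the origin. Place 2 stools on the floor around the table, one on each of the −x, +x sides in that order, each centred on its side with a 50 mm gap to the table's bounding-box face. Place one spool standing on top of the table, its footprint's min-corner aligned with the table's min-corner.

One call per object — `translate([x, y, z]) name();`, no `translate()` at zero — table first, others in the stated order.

table();
translate([-380, 215, 0]) stool();
translate([1192, 215, 0]) stool();
translate([0, 0, 702]) spool();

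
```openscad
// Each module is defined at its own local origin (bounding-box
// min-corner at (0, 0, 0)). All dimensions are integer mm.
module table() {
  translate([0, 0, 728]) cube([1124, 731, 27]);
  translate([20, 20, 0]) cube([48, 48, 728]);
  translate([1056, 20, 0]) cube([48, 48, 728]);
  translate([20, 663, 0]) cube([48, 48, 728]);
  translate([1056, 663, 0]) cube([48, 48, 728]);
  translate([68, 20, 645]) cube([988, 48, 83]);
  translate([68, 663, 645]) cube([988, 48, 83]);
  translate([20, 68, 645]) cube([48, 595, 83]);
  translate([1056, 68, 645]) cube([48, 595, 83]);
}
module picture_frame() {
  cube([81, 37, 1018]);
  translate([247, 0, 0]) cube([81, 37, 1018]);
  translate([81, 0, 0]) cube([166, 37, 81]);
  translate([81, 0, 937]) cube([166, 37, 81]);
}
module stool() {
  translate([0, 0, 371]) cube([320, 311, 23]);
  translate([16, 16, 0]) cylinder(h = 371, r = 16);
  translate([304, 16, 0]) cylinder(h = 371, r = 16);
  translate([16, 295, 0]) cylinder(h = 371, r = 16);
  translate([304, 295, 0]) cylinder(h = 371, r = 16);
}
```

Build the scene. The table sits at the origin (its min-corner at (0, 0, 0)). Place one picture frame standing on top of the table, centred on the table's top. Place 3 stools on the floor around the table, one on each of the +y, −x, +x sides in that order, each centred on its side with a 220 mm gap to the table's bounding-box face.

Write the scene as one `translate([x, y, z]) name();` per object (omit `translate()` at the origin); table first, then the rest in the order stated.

table();
translate([398, 347, 755]) picture_frame();
translate([402, 951, 0]) stool();
translate([-540, 210, 0]) stool();
translate([1344, 210, 0]) stool();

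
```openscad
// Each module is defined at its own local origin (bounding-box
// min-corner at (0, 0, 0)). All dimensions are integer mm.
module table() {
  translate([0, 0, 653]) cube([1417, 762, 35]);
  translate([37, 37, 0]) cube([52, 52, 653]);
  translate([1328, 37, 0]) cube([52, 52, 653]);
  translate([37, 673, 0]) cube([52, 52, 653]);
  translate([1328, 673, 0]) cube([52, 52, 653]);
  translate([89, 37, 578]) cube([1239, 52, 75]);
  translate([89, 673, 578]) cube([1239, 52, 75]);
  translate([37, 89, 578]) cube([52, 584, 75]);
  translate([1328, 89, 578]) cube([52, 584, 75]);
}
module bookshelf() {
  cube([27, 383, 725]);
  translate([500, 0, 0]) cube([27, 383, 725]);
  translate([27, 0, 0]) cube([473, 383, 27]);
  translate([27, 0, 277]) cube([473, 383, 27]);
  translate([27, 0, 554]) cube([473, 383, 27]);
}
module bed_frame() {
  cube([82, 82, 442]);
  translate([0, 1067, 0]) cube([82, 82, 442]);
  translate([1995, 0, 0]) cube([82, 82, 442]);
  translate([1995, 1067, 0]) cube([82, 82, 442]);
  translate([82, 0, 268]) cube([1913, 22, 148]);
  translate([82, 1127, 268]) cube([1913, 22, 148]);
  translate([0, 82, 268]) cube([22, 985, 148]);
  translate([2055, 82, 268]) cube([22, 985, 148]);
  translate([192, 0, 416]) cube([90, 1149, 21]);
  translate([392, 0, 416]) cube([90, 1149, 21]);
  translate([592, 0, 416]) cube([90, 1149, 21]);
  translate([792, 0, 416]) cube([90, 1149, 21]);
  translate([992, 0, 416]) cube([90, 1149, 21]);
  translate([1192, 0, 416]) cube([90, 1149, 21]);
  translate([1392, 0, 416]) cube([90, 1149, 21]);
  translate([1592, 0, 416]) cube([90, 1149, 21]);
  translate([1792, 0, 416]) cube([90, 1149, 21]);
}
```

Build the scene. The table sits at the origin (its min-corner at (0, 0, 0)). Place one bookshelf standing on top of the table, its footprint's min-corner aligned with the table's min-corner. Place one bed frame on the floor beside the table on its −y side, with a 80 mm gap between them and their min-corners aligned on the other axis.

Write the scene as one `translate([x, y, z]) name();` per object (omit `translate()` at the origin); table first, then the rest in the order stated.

table();
translate([0, 0, 688]) bookshelf();
translate([0, -1229, 0]) bed_frame();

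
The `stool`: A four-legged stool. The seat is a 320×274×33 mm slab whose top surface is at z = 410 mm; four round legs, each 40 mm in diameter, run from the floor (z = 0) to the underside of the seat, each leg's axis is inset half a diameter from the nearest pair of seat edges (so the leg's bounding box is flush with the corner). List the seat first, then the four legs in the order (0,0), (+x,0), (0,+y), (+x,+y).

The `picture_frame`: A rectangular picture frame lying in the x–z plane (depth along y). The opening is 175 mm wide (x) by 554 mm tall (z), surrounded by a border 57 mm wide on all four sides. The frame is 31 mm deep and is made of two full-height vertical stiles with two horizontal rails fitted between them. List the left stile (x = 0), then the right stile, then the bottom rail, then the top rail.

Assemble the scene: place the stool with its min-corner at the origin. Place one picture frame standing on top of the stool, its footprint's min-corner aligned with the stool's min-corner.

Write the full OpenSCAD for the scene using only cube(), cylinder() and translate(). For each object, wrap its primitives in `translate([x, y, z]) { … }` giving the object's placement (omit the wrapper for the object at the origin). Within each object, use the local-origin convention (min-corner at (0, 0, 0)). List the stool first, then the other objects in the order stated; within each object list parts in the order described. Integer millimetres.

translate([0, 0, 377]) cube([320, 274, 33]);
translate([20, 20, 0]) cylinder(h = 377, r = 20);
translate([300, 20, 0]) cylinder(h = 377, r = 20);
translate([20, 254, 0]) cylinder(h = 377, r = 20);
translate([300, 254, 0]) cylinder(h = 377, r = 20);
translate([0, 0, 410]) {
  cube([57, 31, 668]);
  translate([232, 0, 0]) cube([57, 31, 668]);
  translate([57, 0, 0]) cube([175, 31, 57]);
  translate([57, 0, 611]) cube([175, 31, 57]);
}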